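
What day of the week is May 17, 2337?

Doomsday rule: the anchor day for the 2300s is Wednesday. For year 37: 37÷12 = 3 r 1, and 1÷4 = 0, so 3+1+0 = 4.
Wednesday + 4 ≡ Sunday — that's 2337's doomsday.
In May the doomsday date is May 9.
May 17 is 8 days after May 9; 8 mod 7 = 1, so Sunday + 1 = Monday.

Monday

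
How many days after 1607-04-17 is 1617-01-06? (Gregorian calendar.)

3552

Apr 17, 1607 → Apr 17, 1608: 366 days (Feb 29, 1608 is in that span).
Apr 17, 1608 → Apr 17, 1609: 365 days.
Apr 17, 1609 → Apr 17, 1610: 365 days.
Apr 17, 1610 → Apr 17, 1611: 365 days.
Apr 17, 1611 → Apr 17, 1612: 366 days (Feb 29, 1612 is in that span).
Apr 17, 1612 → Apr 17, 1613: 365 days.
Apr 17, 1613 → Apr 17, 1614: 365 days.
Apr 17, 1614 → Apr 17, 1615: 365 days.
Apr 17, 1615 → Apr 17, 1616: 366 days (Feb 29, 1616 is in that span).
Apr 17, 1616 → May 17, 1616: 30 days (April has 30).
May 17, 1616 → Jun 17, 1616: 31 days (May has 31).
Jun 17, 1616 → Jul 17, 1616: 30 days (June has 30).
Jul 17, 1616 → Aug 17, 1616: 31 days (July has 31).
Aug 17, 1616 → Sep 17, 1616: 31 days (August has 31).
Sep 17, 1616 → Oct 17, 1616: 30 days (September has 30).
Oct 17, 1616 → Nov 17, 1616: 31 days (October has 31).
Nov 17, 1616 → Dec 17, 1616: 30 days (November has 30).
Dec 17, 1616 → Jan 6, 1617: 20 days.
Total: 3552 days.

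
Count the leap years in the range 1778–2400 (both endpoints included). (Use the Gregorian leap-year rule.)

Multiples of 4 in [1778,2400]: 156.
Of those, multiples of 100: 7 (not leap unless ÷400).
Multiples of 400: 2.
Leap years = 156 − 7 + 2 = 151.

151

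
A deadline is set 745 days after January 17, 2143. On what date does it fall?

January 31, 2145

+365 (one year) → Jan 17, 2144 (380 left).
Jan has 31 days: +15 → Feb 1, 2144 (365 left).
Feb has 29 days: +29 → Mar 1, 2144 (336 left).
Mar has 31 days: +31 → Apr 1, 2144 (305 left).
Apr has 30 days: +30 → May 1, 2144 (275 left).
May has 31 days: +31 → Jun 1, 2144 (244 left).
Jun has 30 days: +30 → Jul 1, 2144 (214 left).
Jul has 31 days: +31 → Aug 1, 2144 (183 left).
Aug has 31 days: +31 → Sep 1, 2144 (152 left).
Sep has 30 days: +30 → Oct 1, 2144 (122 left).
Oct has 31 days: +31 → Nov 1, 2144 (91 left).
Nov has 30 days: +30 → Dec 1, 2144 (61 left).
Dec has 31 days: +31 → Jan 1, 2145 (30 left).
+30 → Jan 31, 2145.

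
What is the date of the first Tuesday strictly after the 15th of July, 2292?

Jul 15, 2292 is a Friday.
From Friday to the next Tuesday is 4 days.
Jul 15, 2292 + 4 = Jul 19, 2292.

July 19, 2292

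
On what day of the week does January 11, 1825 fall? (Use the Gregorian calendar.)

Doomsday rule: the anchor day for the 1800s is Friday. For year 25: 25÷12 = 2 r 1, and 1÷4 = 0, so 2+1+0 = 3.
Friday + 3 ≡ Monday — that's 1825's doomsday.
In January the doomsday date is Jan 3 (1825 is not a leap year).
Jan 11 is 8 days after Jan 3; 8 mod 7 = 1, so Monday + 1 = Tuesday.

Tuesday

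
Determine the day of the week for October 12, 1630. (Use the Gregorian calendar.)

Saturday

Doomsday rule: the anchor day for the 1600s is Tuesday. For year 30: 30÷12 = 2 r 6, and 6÷4 = 1, so 2+6+1 = 9.
Tuesday + 9 ≡ Thursday — that's 1630's doomsday.
In October the doomsday date is Oct 10.
Oct 12 is 2 days after Oct 10; 2 mod 7 = 2, so Thursday + 2 = Saturday.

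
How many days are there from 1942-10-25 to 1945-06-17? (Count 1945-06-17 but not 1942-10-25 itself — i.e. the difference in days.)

966

Oct 25, 1942 → Oct 25, 1943: 365 days.
Oct 25, 1943 → Oct 25, 1944: 366 days (Feb 29, 1944 is in that span).
Oct 25, 1944 → Nov 25, 1944: 31 days (October has 31).
Nov 25, 1944 → Dec 25, 1944: 30 days (November has 30).
Dec 25, 1944 → Jan 25, 1945: 31 days (December has 31).
Jan 25, 1945 → Feb 25, 1945: 31 days (January has 31).
Feb 25, 1945 → Mar 25, 1945: 28 days (February has 28).
Mar 25, 1945 → Apr 25, 1945: 31 days (March has 31).
Apr 25, 1945 → May 25, 1945: 30 days (April has 30).
May 25, 1945 → Jun 17, 1945: 23 days.
Total: 966 days.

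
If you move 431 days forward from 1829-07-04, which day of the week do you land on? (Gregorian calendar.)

First find the weekday of Jul 4, 1829. Doomsday rule: the anchor day for the 1800s is Friday. For year 29: 29÷12 = 2 r 5, and 5÷4 = 1, so 2+5+1 = 8.
Friday + 8 ≡ Saturday — that's 1829's doomsday.
In July the doomsday date is Jul 11.
Jul 4 is 7 days before Jul 11; 7 mod 7 = 0, so Saturday − 0 = Saturday.
431 mod 7 = 4, so 431 days after a Saturday is Saturday + 4 = Wednesday.

Wednesday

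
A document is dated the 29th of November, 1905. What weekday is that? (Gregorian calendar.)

Wednesday

Doomsday rule: the anchor day for the 1900s is Wednesday. For year 05: 5÷12 = 0 r 5, and 5÷4 = 1, so 0+5+1 = 6.
Wednesday + 6 ≡ Tuesday — that's 1905's doomsday.
In November the doomsday date is Nov 7.
Nov 29 is 22 days after Nov 7; 22 mod 7 = 1, so Tuesday + 1 = Wednesday.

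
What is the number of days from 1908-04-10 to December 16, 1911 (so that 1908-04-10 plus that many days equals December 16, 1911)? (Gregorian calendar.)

1345

Apr 10, 1908 → Apr 10, 1909: 365 days.
Apr 10, 1909 → Apr 10, 1910: 365 days.
Apr 10, 1910 → Apr 10, 1911: 365 days.
Apr 10, 1911 → May 10, 1911: 30 days (April has 30).
May 10, 1911 → Jun 10, 1911: 31 days (May has 31).
Jun 10, 1911 → Jul 10, 1911: 30 days (June has 30).
Jul 10, 1911 → Aug 10, 1911: 31 days (July has 31).
Aug 10, 1911 → Sep 10, 1911: 31 days (August has 31).
Sep 10, 1911 → Oct 10, 1911: 30 days (September has 30).
Oct 10, 1911 → Nov 10, 1911: 31 days (October has 31).
Nov 10, 1911 → Dec 10, 1911: 30 days (November has 30).
Dec 10, 1911 → Dec 16, 1911: 6 days.
Total: 1345 days.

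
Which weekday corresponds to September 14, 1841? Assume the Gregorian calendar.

Tuesday

Doomsday rule: the anchor day for the 1800s is Friday. For year 41: 41÷12 = 3 r 5, and 5÷4 = 1, so 3+5+1 = 9.
Friday + 9 ≡ Sunday — that's 1841's doomsday.
In September the doomsday date is Sep 5.
Sep 14 is 9 days after Sep 5; 9 mod 7 = 2, so Sunday + 2 = Tuesday.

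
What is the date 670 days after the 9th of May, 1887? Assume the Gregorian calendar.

+366 (one year; includes Feb 29, 1888) → May 9, 1888 (304 left).
May has 31 days: +23 → Jun 1, 1888 (281 left).
Jun has 30 days: +30 → Jul 1, 1888 (251 left).
Jul has 31 days: +31 → Aug 1, 1888 (220 left).
Aug has 31 days: +31 → Sep 1, 1888 (189 left).
Sep has 30 days: +30 → Oct 1, 1888 (159 left).
Oct has 31 days: +31 → Nov 1, 1888 (128 left).
Nov has 30 days: +30 → Dec 1, 1888 (98 left).
Dec has 31 days: +31 → Jan 1, 1889 (67 left).
Jan has 31 days: +31 → Feb 1, 1889 (36 left).
Feb has 28 days: +28 → Mar 1, 1889 (8 left).
+8 → Mar 9, 1889.

March 9, 1889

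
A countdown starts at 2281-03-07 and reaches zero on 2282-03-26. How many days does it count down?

Mar 7, 2281 → Apr 7, 2281: 31 days (March has 31).
Apr 7, 2281 → May 7, 2281: 30 days (April has 30).
May 7, 2281 → Jun 7, 2281: 31 days (May has 31).
Jun 7, 2281 → Jul 7, 2281: 30 days (June has 30).
Jul 7, 2281 → Aug 7, 2281: 31 days (July has 31).
Aug 7, 2281 → Sep 7, 2281: 31 days (August has 31).
Sep 7, 2281 → Oct 7, 2281: 30 days (September has 30).
Oct 7, 2281 → Nov 7, 2281: 31 days (October has 31).
Nov 7, 2281 → Dec 7, 2281: 30 days (November has 30).
Dec 7, 2281 → Jan 7, 2282: 31 days (December has 31).
Jan 7, 2282 → Feb 7, 2282: 31 days (January has 31).
Feb 7, 2282 → Mar 7, 2282: 28 days (February has 28).
Mar 7, 2282 → Mar 26, 2282: 19 days.
Total: 384 days.

384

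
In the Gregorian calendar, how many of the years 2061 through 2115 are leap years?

Multiples of 4 in [2061,2115]: 13.
Of those, multiples of 100: 1 (not leap unless ÷400).
Multiples of 400: 0.
Leap years = 13 − 1 + 0 = 12.

12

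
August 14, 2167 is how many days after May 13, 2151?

5937

May 13, 2151 → May 13, 2152: 366 days (Feb 29, 2152 is in that span).
May 13, 2152 → May 13, 2153: 365 days.
May 13, 2153 → May 13, 2154: 365 days.
May 13, 2154 → May 13, 2155: 365 days.
May 13, 2155 → May 13, 2156: 366 days (Feb 29, 2156 is in that span).
May 13, 2156 → May 13, 2157: 365 days.
May 13, 2157 → May 13, 2158: 365 days.
May 13, 2158 → May 13, 2159: 365 days.
May 13, 2159 → May 13, 2160: 366 days (Feb 29, 2160 is in that span).
May 13, 2160 → May 13, 2161: 365 days.
May 13, 2161 → May 13, 2162: 365 days.
May 13, 2162 → May 13, 2163: 365 days.
May 13, 2163 → May 13, 2164: 366 days (Feb 29, 2164 is in that span).
May 13, 2164 → May 13, 2165: 365 days.
May 13, 2165 → May 13, 2166: 365 days.
May 13, 2166 → May 13, 2167: 365 days.
May 13, 2167 → Jun 13, 2167: 31 days (May has 31).
Jun 13, 2167 → Jul 13, 2167: 30 days (June has 30).
Jul 13, 2167 → Aug 13, 2167: 31 days (July has 31).
Aug 13, 2167 → Aug 14, 2167: 1 days.
Total: 5937 days.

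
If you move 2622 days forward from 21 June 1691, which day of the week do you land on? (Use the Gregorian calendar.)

Monday

First find the weekday of Jun 21, 1691. Doomsday rule: the anchor day for the 1600s is Tuesday. For year 91: 91÷12 = 7 r 7, and 7÷4 = 1, so 7+7+1 = 15.
Tuesday + 15 ≡ Wednesday — that's 1691's doomsday.
In June the doomsday date is Jun 6.
Jun 21 is 15 days after Jun 6; 15 mod 7 = 1, so Wednesday + 1 = Thursday.
2622 mod 7 = 4, so 2622 days after a Thursday is Thursday + 4 = Monday.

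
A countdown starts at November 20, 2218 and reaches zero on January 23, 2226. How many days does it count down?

2621

Nov 20, 2218 → Nov 20, 2219: 365 days.
Nov 20, 2219 → Nov 20, 2220: 366 days (Feb 29, 2220 is in that span).
Nov 20, 2220 → Nov 20, 2221: 365 days.
Nov 20, 2221 → Nov 20, 2222: 365 days.
Nov 20, 2222 → Nov 20, 2223: 365 days.
Nov 20, 2223 → Nov 20, 2224: 366 days (Feb 29, 2224 is in that span).
Nov 20, 2224 → Nov 20, 2225: 365 days.
Nov 20, 2225 → Dec 20, 2225: 30 days (November has 30).
Dec 20, 2225 → Jan 20, 2226: 31 days (December has 31).
Jan 20, 2226 → Jan 23, 2226: 3 days.
Total: 2621 days.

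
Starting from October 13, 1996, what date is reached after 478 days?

+365 (one year) → Oct 13, 1997 (113 left).
Oct has 31 days: +19 → Nov 1, 1997 (94 left).
Nov has 30 days: +30 → Dec 1, 1997 (64 left).
Dec has 31 days: +31 → Jan 1, 1998 (33 left).
Jan has 31 days: +31 → Feb 1, 1998 (2 left).
+2 → Feb 3, 1998.

February 3, 1998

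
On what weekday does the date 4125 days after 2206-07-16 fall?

Friday

First find the weekday of Jul 16, 2206. Doomsday rule: the anchor day for the 2200s is Friday. For year 06: 6÷12 = 0 r 6, and 6÷4 = 1, so 0+6+1 = 7.
Friday + 7 ≡ Friday — that's 2206's doomsday.
In July the doomsday date is Jul 11.
Jul 16 is 5 days after Jul 11; 5 mod 7 = 5, so Friday + 5 = Wednesday.
4125 mod 7 = 2, so 4125 days after a Wednesday is Wednesday + 2 = Friday.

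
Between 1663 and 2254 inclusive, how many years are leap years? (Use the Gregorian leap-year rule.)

Multiples of 4 in [1663,2254]: 148.
Of those, multiples of 100: 6 (not leap unless ÷400).
Multiples of 400: 1.
Leap years = 148 − 6 + 1 = 143.

143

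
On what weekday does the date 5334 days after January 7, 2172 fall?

Tuesday

First find the weekday of Jan 7, 2172. Doomsday rule: the anchor day for the 2100s is Sunday. For year 72: 72÷12 = 6 r 0, and 0÷4 = 0, so 6+0+0 = 6.
Sunday + 6 ≡ Saturday — that's 2172's doomsday.
In January the doomsday date is Jan 4 (2172 is a leap year (divisible by 4)).
Jan 7 is 3 days after Jan 4; 3 mod 7 = 3, so Saturday + 3 = Tuesday.
5334 mod 7 = 0, so 5334 days after a Tuesday is Tuesday + 0 = Tuesday.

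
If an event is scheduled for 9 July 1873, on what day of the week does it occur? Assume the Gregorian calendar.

Wednesday

Doomsday rule: the anchor day for the 1800s is Friday. For year 73: 73÷12 = 6 r 1, and 1÷4 = 0, so 6+1+0 = 7.
Friday + 7 ≡ Friday — that's 1873's doomsday.
In July the doomsday date is Jul 11.
Jul 9 is 2 days before Jul 11; 2 mod 7 = 2, so Friday − 2 = Wednesday.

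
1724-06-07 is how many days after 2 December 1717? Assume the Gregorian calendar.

2379

Dec 2, 1717 → Dec 2, 1718: 365 days.
Dec 2, 1718 → Dec 2, 1719: 365 days.
Dec 2, 1719 → Dec 2, 1720: 366 days (Feb 29, 1720 is in that span).
Dec 2, 1720 → Dec 2, 1721: 365 days.
Dec 2, 1721 → Dec 2, 1722: 365 days.
Dec 2, 1722 → Dec 2, 1723: 365 days.
Dec 2, 1723 → Jan 2, 1724: 31 days (December has 31).
Jan 2, 1724 → Feb 2, 1724: 31 days (January has 31).
Feb 2, 1724 → Mar 2, 1724: 29 days (February has 29).
Mar 2, 1724 → Apr 2, 1724: 31 days (March has 31).
Apr 2, 1724 → May 2, 1724: 30 days (April has 30).
May 2, 1724 → Jun 2, 1724: 31 days (May has 31).
Jun 2, 1724 → Jun 7, 1724: 5 days.
Total: 2379 days.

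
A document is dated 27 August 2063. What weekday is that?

Monday

January 1, 2063 is a Monday.
Jan 1, 2063 → Feb 1, 2063: 31 days (January has 31).
Feb 1, 2063 → Mar 1, 2063: 28 days (February has 28).
Mar 1, 2063 → Apr 1, 2063: 31 days (March has 31).
Apr 1, 2063 → May 1, 2063: 30 days (April has 30).
May 1, 2063 → Jun 1, 2063: 31 days (May has 31).
Jun 1, 2063 → Jul 1, 2063: 30 days (June has 30).
Jul 1, 2063 → Aug 1, 2063: 31 days (July has 31).
Aug 1, 2063 → Aug 27, 2063: 26 days.
Total: 238 days.
238 mod 7 = 0, so Monday + 0 = Monday.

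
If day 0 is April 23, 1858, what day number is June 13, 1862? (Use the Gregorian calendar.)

Apr 23, 1858 → Apr 23, 1859: 365 days.
Apr 23, 1859 → Apr 23, 1860: 366 days (Feb 29, 1860 is in that span).
Apr 23, 1860 → Apr 23, 1861: 365 days.
Apr 23, 1861 → Apr 23, 1862: 365 days.
Apr 23, 1862 → May 23, 1862: 30 days (April has 30).
May 23, 1862 → Jun 13, 1862: 21 days.
Total: 1512 days.

1512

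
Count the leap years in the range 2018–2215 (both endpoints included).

Multiples of 4 in [2018,2215]: 49.
Of those, multiples of 100: 2 (not leap unless ÷400).
Multiples of 400: 0.
Leap years = 49 − 2 + 0 = 47.

47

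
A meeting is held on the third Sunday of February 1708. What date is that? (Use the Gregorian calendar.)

February 1, 1708 is a Wednesday.
The first Sunday is therefore February 5 (4 days later).
The third Sunday is 5 + 2×7 = February 19.

February 19, 1708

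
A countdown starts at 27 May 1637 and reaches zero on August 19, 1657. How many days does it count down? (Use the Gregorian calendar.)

7389

May 27, 1637 → May 27, 1638: 365 days.
May 27, 1638 → May 27, 1639: 365 days.
May 27, 1639 → May 27, 1640: 366 days (Feb 29, 1640 is in that span).
May 27, 1640 → May 27, 1641: 365 days.
May 27, 1641 → May 27, 1642: 365 days.
May 27, 1642 → May 27, 1643: 365 days.
May 27, 1643 → May 27, 1644: 366 days (Feb 29, 1644 is in that span).
May 27, 1644 → May 27, 1645: 365 days.
May 27, 1645 → May 27, 1646: 365 days.
May 27, 1646 → May 27, 1647: 365 days.
May 27, 1647 → May 27, 1648: 366 days (Feb 29, 1648 is in that span).
May 27, 1648 → May 27, 1649: 365 days.
May 27, 1649 → May 27, 1650: 365 days.
May 27, 1650 → May 27, 1651: 365 days.
May 27, 1651 → May 27, 1652: 366 days (Feb 29, 1652 is in that span).
May 27, 1652 → May 27, 1653: 365 days.
May 27, 1653 → May 27, 1654: 365 days.
May 27, 1654 → May 27, 1655: 365 days.
May 27, 1655 → May 27, 1656: 366 days (Feb 29, 1656 is in that span).
May 27, 1656 → May 27, 1657: 365 days.
May 27, 1657 → Jun 27, 1657: 31 days (May has 31).
Jun 27, 1657 → Jul 27, 1657: 30 days (June has 30).
Jul 27, 1657 → Aug 19, 1657: 23 days.
Total: 7389 days.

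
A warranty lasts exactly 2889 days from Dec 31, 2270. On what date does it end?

+365 (one year) → Dec 31, 2271 (2524 left).
+366 (one year; includes Feb 29, 2272) → Dec 31, 2272 (2158 left).
+365 (one year) → Dec 31, 2273 (1793 left).
+365 (one year) → Dec 31, 2274 (1428 left).
+365 (one year) → Dec 31, 2275 (1063 left).
+366 (one year; includes Feb 29, 2276) → Dec 31, 2276 (697 left).
+365 (one year) → Dec 31, 2277 (332 left).
Dec has 31 days: +1 → Jan 1, 2278 (331 left).
Jan has 31 days: +31 → Feb 1, 2278 (300 left).
Feb has 28 days: +28 → Mar 1, 2278 (272 left).
Mar has 31 days: +31 → Apr 1, 2278 (241 left).
Apr has 30 days: +30 → May 1, 2278 (211 left).
May has 31 days: +31 → Jun 1, 2278 (180 left).
Jun has 30 days: +30 → Jul 1, 2278 (150 left).
Jul has 31 days: +31 → Aug 1, 2278 (119 left).
Aug has 31 days: +31 → Sep 1, 2278 (88 left).
Sep has 30 days: +30 → Oct 1, 2278 (58 left).
Oct has 31 days: +31 → Nov 1, 2278 (27 left).
+27 → Nov 28, 2278.

November 28, 2278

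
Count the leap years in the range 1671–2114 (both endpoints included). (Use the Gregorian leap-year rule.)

107

Multiples of 4 in [1671,2114]: 111.
Of those, multiples of 100: 5 (not leap unless ÷400).
Multiples of 400: 1.
Leap years = 111 − 5 + 1 = 107.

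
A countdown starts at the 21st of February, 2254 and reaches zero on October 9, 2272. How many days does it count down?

6805

Feb 21, 2254 → Feb 21, 2255: 365 days.
Feb 21, 2255 → Feb 21, 2256: 365 days.
Feb 21, 2256 → Feb 21, 2257: 366 days (Feb 29, 2256 is in that span).
Feb 21, 2257 → Feb 21, 2258: 365 days.
Feb 21, 2258 → Feb 21, 2259: 365 days.
Feb 21, 2259 → Feb 21, 2260: 365 days.
Feb 21, 2260 → Feb 21, 2261: 366 days (Feb 29, 2260 is in that span).
Feb 21, 2261 → Feb 21, 2262: 365 days.
Feb 21, 2262 → Feb 21, 2263: 365 days.
Feb 21, 2263 → Feb 21, 2264: 365 days.
Feb 21, 2264 → Feb 21, 2265: 366 days (Feb 29, 2264 is in that span).
Feb 21, 2265 → Feb 21, 2266: 365 days.
Feb 21, 2266 → Feb 21, 2267: 365 days.
Feb 21, 2267 → Feb 21, 2268: 365 days.
Feb 21, 2268 → Feb 21, 2269: 366 days (Feb 29, 2268 is in that span).
Feb 21, 2269 → Feb 21, 2270: 365 days.
Feb 21, 2270 → Feb 21, 2271: 365 days.
Feb 21, 2271 → Feb 21, 2272: 365 days.
Feb 21, 2272 → Mar 21, 2272: 29 days (February has 29).
Mar 21, 2272 → Apr 21, 2272: 31 days (March has 31).
Apr 21, 2272 → May 21, 2272: 30 days (April has 30).
May 21, 2272 → Jun 21, 2272: 31 days (May has 31).
Jun 21, 2272 → Jul 21, 2272: 30 days (June has 30).
Jul 21, 2272 → Aug 21, 2272: 31 days (July has 31).
Aug 21, 2272 → Sep 21, 2272: 31 days (August has 31).
Sep 21, 2272 → Oct 9, 2272: 18 days.
Total: 6805 days.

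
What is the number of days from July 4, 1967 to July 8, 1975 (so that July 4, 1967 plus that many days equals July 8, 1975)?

Jul 4, 1967 → Jul 4, 1968: 366 days (Feb 29, 1968 is in that span).
Jul 4, 1968 → Jul 4, 1969: 365 days.
Jul 4, 1969 → Jul 4, 1970: 365 days.
Jul 4, 1970 → Jul 4, 1971: 365 days.
Jul 4, 1971 → Jul 4, 1972: 366 days (Feb 29, 1972 is in that span).
Jul 4, 1972 → Jul 4, 1973: 365 days.
Jul 4, 1973 → Jul 4, 1974: 365 days.
Jul 4, 1974 → Aug 4, 1974: 31 days (July has 31).
Aug 4, 1974 → Sep 4, 1974: 31 days (August has 31).
Sep 4, 1974 → Oct 4, 1974: 30 days (September has 30).
Oct 4, 1974 → Nov 4, 1974: 31 days (October has 31).
Nov 4, 1974 → Dec 4, 1974: 30 days (November has 30).
Dec 4, 1974 → Jan 4, 1975: 31 days (December has 31).
Jan 4, 1975 → Feb 4, 1975: 31 days (January has 31).
Feb 4, 1975 → Mar 4, 1975: 28 days (February has 28).
Mar 4, 1975 → Apr 4, 1975: 31 days (March has 31).
Apr 4, 1975 → May 4, 1975: 30 days (April has 30).
May 4, 1975 → Jun 4, 1975: 31 days (May has 31).
Jun 4, 1975 → Jul 4, 1975: 30 days (June has 30).
Jul 4, 1975 → Jul 8, 1975: 4 days.
Total: 2926 days.

2926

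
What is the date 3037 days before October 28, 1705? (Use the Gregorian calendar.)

July 4, 1697

−365 (one year) → Oct 28, 1704 (2672 left).
−366 (one year; includes Feb 29, 1704) → Oct 28, 1703 (2306 left).
−365 (one year) → Oct 28, 1702 (1941 left).
−365 (one year) → Oct 28, 1701 (1576 left).
−365 (one year) → Oct 28, 1700 (1211 left).
−365 (one year) → Oct 28, 1699 (846 left).
−365 (one year) → Oct 28, 1698 (481 left).
−365 (one year) → Oct 28, 1697 (116 left).
−28 → Sep 30, 1697 (end of Sep, 30 days; 88 left).
−30 → Aug 31, 1697 (end of Aug, 31 days; 58 left).
−31 → Jul 31, 1697 (end of Jul, 31 days; 27 left).
−27 → Jul 4, 1697.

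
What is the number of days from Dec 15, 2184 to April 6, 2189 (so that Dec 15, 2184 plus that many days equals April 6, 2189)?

1573

Dec 15, 2184 → Dec 15, 2185: 365 days.
Dec 15, 2185 → Dec 15, 2186: 365 days.
Dec 15, 2186 → Dec 15, 2187: 365 days.
Dec 15, 2187 → Dec 15, 2188: 366 days (Feb 29, 2188 is in that span).
Dec 15, 2188 → Jan 15, 2189: 31 days (December has 31).
Jan 15, 2189 → Feb 15, 2189: 31 days (January has 31).
Feb 15, 2189 → Mar 15, 2189: 28 days (February has 28).
Mar 15, 2189 → Apr 6, 2189: 22 days.
Total: 1573 days.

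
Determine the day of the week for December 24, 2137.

Tuesday

Doomsday rule: the anchor day for the 2100s is Sunday. For year 37: 37÷12 = 3 r 1, and 1÷4 = 0, so 3+1+0 = 4.
Sunday + 4 ≡ Thursday — that's 2137's doomsday.
In December the doomsday date is Dec 12.
Dec 24 is 12 days after Dec 12; 12 mod 7 = 5, so Thursday + 5 = Tuesday.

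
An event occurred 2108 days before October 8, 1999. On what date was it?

December 30, 1993

−365 (one year) → Oct 8, 1998 (1743 left).
−365 (one year) → Oct 8, 1997 (1378 left).
−365 (one year) → Oct 8, 1996 (1013 left).
−366 (one year; includes Feb 29, 1996) → Oct 8, 1995 (647 left).
−365 (one year) → Oct 8, 1994 (282 left).
−8 → Sep 30, 1994 (end of Sep, 30 days; 274 left).
−30 → Aug 31, 1994 (end of Aug, 31 days; 244 left).
−31 → Jul 31, 1994 (end of Jul, 31 days; 213 left).
−31 → Jun 30, 1994 (end of Jun, 30 days; 182 left).
−30 → May 31, 1994 (end of May, 31 days; 152 left).
−31 → Apr 30, 1994 (end of Apr, 30 days; 121 left).
−30 → Mar 31, 1994 (end of Mar, 31 days; 91 left).
−31 → Feb 28, 1994 (end of Feb, 28 days; 60 left).
−28 → Jan 31, 1994 (end of Jan, 31 days; 32 left).
−31 → Dec 31, 1993 (end of Dec, 31 days; 1 left).
−1 → Dec 30, 1993.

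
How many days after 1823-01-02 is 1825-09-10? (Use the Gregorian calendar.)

Jan 2, 1823 → Jan 2, 1824: 365 days.
Jan 2, 1824 → Jan 2, 1825: 366 days (Feb 29, 1824 is in that span).
Jan 2, 1825 → Feb 2, 1825: 31 days (January has 31).
Feb 2, 1825 → Mar 2, 1825: 28 days (February has 28).
Mar 2, 1825 → Apr 2, 1825: 31 days (March has 31).
Apr 2, 1825 → May 2, 1825: 30 days (April has 30).
May 2, 1825 → Jun 2, 1825: 31 days (May has 31).
Jun 2, 1825 → Jul 2, 1825: 30 days (June has 30).
Jul 2, 1825 → Aug 2, 1825: 31 days (July has 31).
Aug 2, 1825 → Sep 2, 1825: 31 days (August has 31).
Sep 2, 1825 → Sep 10, 1825: 8 days.
Total: 982 days.

982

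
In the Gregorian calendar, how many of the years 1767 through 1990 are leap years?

54

Multiples of 4 in [1767,1990]: 56.
Of those, multiples of 100: 2 (not leap unless ÷400).
Multiples of 400: 0.
Leap years = 56 − 2 + 0 = 54.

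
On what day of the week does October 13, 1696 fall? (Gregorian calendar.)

Doomsday rule: the anchor day for the 1600s is Tuesday. For year 96: 96÷12 = 8 r 0, and 0÷4 = 0, so 8+0+0 = 8.
Tuesday + 8 ≡ Wednesday — that's 1696's doomsday.
In October the doomsday date is Oct 10.
Oct 13 is 3 days after Oct 10; 3 mod 7 = 3, so Wednesday + 3 = Saturday.

Saturday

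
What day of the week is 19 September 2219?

Sunday

Doomsday rule: the anchor day for the 2200s is Friday. For year 19: 19÷12 = 1 r 7, and 7÷4 = 1, so 1+7+1 = 9.
Friday + 9 ≡ Sunday — that's 2219's doomsday.
In September the doomsday date is Sep 5.
Sep 19 is 14 days after Sep 5; 14 mod 7 = 0, so Sunday + 0 = Sunday.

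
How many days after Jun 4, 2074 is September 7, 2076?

826

Jun 4, 2074 → Jun 4, 2075: 365 days.
Jun 4, 2075 → Jun 4, 2076: 366 days (Feb 29, 2076 is in that span).
Jun 4, 2076 → Jul 4, 2076: 30 days (June has 30).
Jul 4, 2076 → Aug 4, 2076: 31 days (July has 31).
Aug 4, 2076 → Sep 4, 2076: 31 days (August has 31).
Sep 4, 2076 → Sep 7, 2076: 3 days.
Total: 826 days.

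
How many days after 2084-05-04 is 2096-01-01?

4259

May 4, 2084 → May 4, 2085: 365 days.
May 4, 2085 → May 4, 2086: 365 days.
May 4, 2086 → May 4, 2087: 365 days.
May 4, 2087 → May 4, 2088: 366 days (Feb 29, 2088 is in that span).
May 4, 2088 → May 4, 2089: 365 days.
May 4, 2089 → May 4, 2090: 365 days.
May 4, 2090 → May 4, 2091: 365 days.
May 4, 2091 → May 4, 2092: 366 days (Feb 29, 2092 is in that span).
May 4, 2092 → May 4, 2093: 365 days.
May 4, 2093 → May 4, 2094: 365 days.
May 4, 2094 → May 4, 2095: 365 days.
May 4, 2095 → Jun 4, 2095: 31 days (May has 31).
Jun 4, 2095 → Jul 4, 2095: 30 days (June has 30).
Jul 4, 2095 → Aug 4, 2095: 31 days (July has 31).
Aug 4, 2095 → Sep 4, 2095: 31 days (August has 31).
Sep 4, 2095 → Oct 4, 2095: 30 days (September has 30).
Oct 4, 2095 → Nov 4, 2095: 31 days (October has 31).
Nov 4, 2095 → Dec 4, 2095: 30 days (November has 30).
Dec 4, 2095 → Jan 1, 2096: 28 days.
Total: 4259 days.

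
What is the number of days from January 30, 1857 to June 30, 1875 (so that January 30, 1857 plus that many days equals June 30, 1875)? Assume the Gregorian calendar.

Jan 30, 1857 → Jan 30, 1858: 365 days.
Jan 30, 1858 → Jan 30, 1859: 365 days.
Jan 30, 1859 → Jan 30, 1860: 365 days.
Jan 30, 1860 → Jan 30, 1861: 366 days (Feb 29, 1860 is in that span).
Jan 30, 1861 → Jan 30, 1862: 365 days.
Jan 30, 1862 → Jan 30, 1863: 365 days.
Jan 30, 1863 → Jan 30, 1864: 365 days.
Jan 30, 1864 → Jan 30, 1865: 366 days (Feb 29, 1864 is in that span).
Jan 30, 1865 → Jan 30, 1866: 365 days.
Jan 30, 1866 → Jan 30, 1867: 365 days.
Jan 30, 1867 → Jan 30, 1868: 365 days.
Jan 30, 1868 → Jan 30, 1869: 366 days (Feb 29, 1868 is in that span).
Jan 30, 1869 → Jan 30, 1870: 365 days.
Jan 30, 1870 → Jan 30, 1871: 365 days.
Jan 30, 1871 → Jan 30, 1872: 365 days.
Jan 30, 1872 → Jan 30, 1873: 366 days (Feb 29, 1872 is in that span).
Jan 30, 1873 → Jan 30, 1874: 365 days.
Jan 30, 1874 → Jan 30, 1875: 365 days.
Jan 30, 1875 → Feb 28, 1875: 29 days (January has 31).
Feb 28, 1875 → Mar 28, 1875: 28 days (February has 28).
Mar 28, 1875 → Apr 28, 1875: 31 days (March has 31).
Apr 28, 1875 → May 28, 1875: 30 days (April has 30).
May 28, 1875 → Jun 28, 1875: 31 days (May has 31).
Jun 28, 1875 → Jun 30, 1875: 2 days.
Total: 6725 days.

6725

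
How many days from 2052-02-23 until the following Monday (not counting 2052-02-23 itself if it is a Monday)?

Feb 23, 2052 is a Friday.
From Friday to the next Monday is 3 days.

3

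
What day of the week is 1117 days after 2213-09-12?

Sep 12, 2213 is a Sunday.
1117 mod 7 = 4, so 1117 days after a Sunday is Sunday + 4 = Thursday.

Thursday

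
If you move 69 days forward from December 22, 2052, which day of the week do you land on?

Saturday

First find the weekday of Dec 22, 2052. Doomsday rule: the anchor day for the 2000s is Tuesday. For year 52: 52÷12 = 4 r 4, and 4÷4 = 1, so 4+4+1 = 9.
Tuesday + 9 ≡ Thursday — that's 2052's doomsday.
In December the doomsday date is Dec 12.
Dec 22 is 10 days after Dec 12; 10 mod 7 = 3, so Thursday + 3 = Sunday.
69 mod 7 = 6, so 69 days after a Sunday is Sunday + 6 = Saturday.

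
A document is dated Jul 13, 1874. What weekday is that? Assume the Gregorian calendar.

Doomsday rule: the anchor day for the 1800s is Friday. For year 74: 74÷12 = 6 r 2, and 2÷4 = 0, so 6+2+0 = 8.
Friday + 8 ≡ Saturday — that's 1874's doomsday.
In July the doomsday date is Jul 11.
Jul 13 is 2 days after Jul 11; 2 mod 7 = 2, so Saturday + 2 = Monday.

Monday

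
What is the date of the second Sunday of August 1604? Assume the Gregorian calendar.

August 8, 1604

August 1, 1604 is a Sunday.
The first Sunday is therefore August 1 (same day).
The second Sunday is 1 + 1×7 = August 8.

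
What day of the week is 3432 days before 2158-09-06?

Monday

Sep 6, 2158 is a Wednesday.
3432 mod 7 = 2, so 3432 days before a Wednesday is Wednesday − 2 = Monday.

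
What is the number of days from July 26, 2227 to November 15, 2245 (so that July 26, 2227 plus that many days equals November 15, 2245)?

Jul 26, 2227 → Jul 26, 2228: 366 days (Feb 29, 2228 is in that span).
Jul 26, 2228 → Jul 26, 2229: 365 days.
Jul 26, 2229 → Jul 26, 2230: 365 days.
Jul 26, 2230 → Jul 26, 2231: 365 days.
Jul 26, 2231 → Jul 26, 2232: 366 days (Feb 29, 2232 is in that span).
Jul 26, 2232 → Jul 26, 2233: 365 days.
Jul 26, 2233 → Jul 26, 2234: 365 days.
Jul 26, 2234 → Jul 26, 2235: 365 days.
Jul 26, 2235 → Jul 26, 2236: 366 days (Feb 29, 2236 is in that span).
Jul 26, 2236 → Jul 26, 2237: 365 days.
Jul 26, 2237 → Jul 26, 2238: 365 days.
Jul 26, 2238 → Jul 26, 2239: 365 days.
Jul 26, 2239 → Jul 26, 2240: 366 days (Feb 29, 2240 is in that span).
Jul 26, 2240 → Jul 26, 2241: 365 days.
Jul 26, 2241 → Jul 26, 2242: 365 days.
Jul 26, 2242 → Jul 26, 2243: 365 days.
Jul 26, 2243 → Jul 26, 2244: 366 days (Feb 29, 2244 is in that span).
Jul 26, 2244 → Jul 26, 2245: 365 days.
Jul 26, 2245 → Aug 26, 2245: 31 days (July has 31).
Aug 26, 2245 → Sep 26, 2245: 31 days (August has 31).
Sep 26, 2245 → Oct 26, 2245: 30 days (September has 30).
Oct 26, 2245 → Nov 15, 2245: 20 days.
Total: 6687 days.

6687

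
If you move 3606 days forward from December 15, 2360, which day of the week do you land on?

Dec 15, 2360 is a Thursday.
3606 mod 7 = 1, so 3606 days after a Thursday is Thursday + 1 = Friday.

Friday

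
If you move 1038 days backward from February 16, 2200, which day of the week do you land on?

Friday

Feb 16, 2200 is a Sunday.
1038 mod 7 = 2, so 1038 days before a Sunday is Sunday − 2 = Friday.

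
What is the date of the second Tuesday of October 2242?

October 1, 2242 is a Saturday.
The first Tuesday is therefore October 4 (3 days later).
The second Tuesday is 4 + 1×7 = October 11.

October 11, 2242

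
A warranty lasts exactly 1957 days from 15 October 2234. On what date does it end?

February 23, 2240

+365 (one year) → Oct 15, 2235 (1592 left).
+366 (one year; includes Feb 29, 2236) → Oct 15, 2236 (1226 left).
+365 (one year) → Oct 15, 2237 (861 left).
+365 (one year) → Oct 15, 2238 (496 left).
+365 (one year) → Oct 15, 2239 (131 left).
Oct has 31 days: +17 → Nov 1, 2239 (114 left).
Nov has 30 days: +30 → Dec 1, 2239 (84 left).
Dec has 31 days: +31 → Jan 1, 2240 (53 left).
Jan has 31 days: +31 → Feb 1, 2240 (22 left).
+22 → Feb 23, 2240.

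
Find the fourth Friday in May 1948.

May 28, 1948

May 1, 1948 is a Saturday.
The first Friday is therefore May 7 (6 days later).
The fourth Friday is 7 + 3×7 = May 28.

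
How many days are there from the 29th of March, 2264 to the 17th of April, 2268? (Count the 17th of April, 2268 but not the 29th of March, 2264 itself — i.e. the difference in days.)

Mar 29, 2264 → Mar 29, 2265: 365 days.
Mar 29, 2265 → Mar 29, 2266: 365 days.
Mar 29, 2266 → Mar 29, 2267: 365 days.
Mar 29, 2267 → Apr 29, 2267: 31 days (March has 31).
Apr 29, 2267 → May 29, 2267: 30 days (April has 30).
May 29, 2267 → Jun 29, 2267: 31 days (May has 31).
Jun 29, 2267 → Jul 29, 2267: 30 days (June has 30).
Jul 29, 2267 → Aug 29, 2267: 31 days (July has 31).
Aug 29, 2267 → Sep 29, 2267: 31 days (August has 31).
Sep 29, 2267 → Oct 29, 2267: 30 days (September has 30).
Oct 29, 2267 → Nov 29, 2267: 31 days (October has 31).
Nov 29, 2267 → Dec 29, 2267: 30 days (November has 30).
Dec 29, 2267 → Jan 29, 2268: 31 days (December has 31).
Jan 29, 2268 → Feb 29, 2268: 31 days (January has 31).
Feb 29, 2268 → Mar 29, 2268: 29 days (February has 29).
Mar 29, 2268 → Apr 17, 2268: 19 days.
Total: 1480 days.

1480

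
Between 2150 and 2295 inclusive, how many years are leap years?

35

Multiples of 4 in [2150,2295]: 36.
Of those, multiples of 100: 1 (not leap unless ÷400).
Multiples of 400: 0.
Leap years = 36 − 1 + 0 = 35.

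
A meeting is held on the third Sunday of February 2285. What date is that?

February 1, 2285 is a Sunday.
The first Sunday is therefore February 1 (same day).
The third Sunday is 1 + 2×7 = February 15.

February 15, 2285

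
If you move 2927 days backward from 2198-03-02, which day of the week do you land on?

Mar 2, 2198 is a Friday.
2927 mod 7 = 1, so 2927 days before a Friday is Friday − 1 = Thursday.

Thursday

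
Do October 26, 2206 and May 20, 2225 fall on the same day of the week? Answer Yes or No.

No

From Oct 26, 2206 to May 20, 2225 is 6781 days.
6781 mod 7 = 5, so they are different weekdays.
(Oct 26, 2206 is a Sunday; May 20, 2225 is a Friday.)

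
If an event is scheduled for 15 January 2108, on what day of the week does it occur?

Sunday

Doomsday rule: the anchor day for the 2100s is Sunday. For year 08: 8÷12 = 0 r 8, and 8÷4 = 2, so 0+8+2 = 10.
Sunday + 10 ≡ Wednesday — that's 2108's doomsday.
In January the doomsday date is Jan 4 (2108 is a leap year (divisible by 4)).
Jan 15 is 11 days after Jan 4; 11 mod 7 = 4, so Wednesday + 4 = Sunday.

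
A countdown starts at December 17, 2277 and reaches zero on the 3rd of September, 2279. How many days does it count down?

625

Dec 17, 2277 → Dec 17, 2278: 365 days.
Dec 17, 2278 → Jan 17, 2279: 31 days (December has 31).
Jan 17, 2279 → Feb 17, 2279: 31 days (January has 31).
Feb 17, 2279 → Mar 17, 2279: 28 days (February has 28).
Mar 17, 2279 → Apr 17, 2279: 31 days (March has 31).
Apr 17, 2279 → May 17, 2279: 30 days (April has 30).
May 17, 2279 → Jun 17, 2279: 31 days (May has 31).
Jun 17, 2279 → Jul 17, 2279: 30 days (June has 30).
Jul 17, 2279 → Aug 17, 2279: 31 days (July has 31).
Aug 17, 2279 → Sep 3, 2279: 17 days.
Total: 625 days.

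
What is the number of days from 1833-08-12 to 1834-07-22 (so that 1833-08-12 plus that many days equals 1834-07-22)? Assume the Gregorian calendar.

Aug 12, 1833 → Sep 12, 1833: 31 days (August has 31).
Sep 12, 1833 → Oct 12, 1833: 30 days (September has 30).
Oct 12, 1833 → Nov 12, 1833: 31 days (October has 31).
Nov 12, 1833 → Dec 12, 1833: 30 days (November has 30).
Dec 12, 1833 → Jan 12, 1834: 31 days (December has 31).
Jan 12, 1834 → Feb 12, 1834: 31 days (January has 31).
Feb 12, 1834 → Mar 12, 1834: 28 days (February has 28).
Mar 12, 1834 → Apr 12, 1834: 31 days (March has 31).
Apr 12, 1834 → May 12, 1834: 30 days (April has 30).
May 12, 1834 → Jun 12, 1834: 31 days (May has 31).
Jun 12, 1834 → Jul 12, 1834: 30 days (June has 30).
Jul 12, 1834 → Jul 22, 1834: 10 days.
Total: 344 days.

344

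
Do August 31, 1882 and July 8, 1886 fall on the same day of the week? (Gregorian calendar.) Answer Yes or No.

Yes

From Aug 31, 1882 to Jul 8, 1886 is 1407 days.
1407 mod 7 = 0, so they are the same weekday.
(Aug 31, 1882 is a Thursday; Jul 8, 1886 is a Thursday.)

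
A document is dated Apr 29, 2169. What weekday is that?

Saturday

Doomsday rule: the anchor day for the 2100s is Sunday. For year 69: 69÷12 = 5 r 9, and 9÷4 = 2, so 5+9+2 = 16.
Sunday + 16 ≡ Tuesday — that's 2169's doomsday.
In April the doomsday date is Apr 4.
Apr 29 is 25 days after Apr 4; 25 mod 7 = 4, so Tuesday + 4 = Saturday.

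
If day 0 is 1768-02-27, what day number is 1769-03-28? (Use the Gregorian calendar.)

395

Feb 27, 1768 → Mar 27, 1768: 29 days (February has 29).
Mar 27, 1768 → Apr 27, 1768: 31 days (March has 31).
Apr 27, 1768 → May 27, 1768: 30 days (April has 30).
May 27, 1768 → Jun 27, 1768: 31 days (May has 31).
Jun 27, 1768 → Jul 27, 1768: 30 days (June has 30).
Jul 27, 1768 → Aug 27, 1768: 31 days (July has 31).
Aug 27, 1768 → Sep 27, 1768: 31 days (August has 31).
Sep 27, 1768 → Oct 27, 1768: 30 days (September has 30).
Oct 27, 1768 → Nov 27, 1768: 31 days (October has 31).
Nov 27, 1768 → Dec 27, 1768: 30 days (November has 30).
Dec 27, 1768 → Jan 27, 1769: 31 days (December has 31).
Jan 27, 1769 → Feb 27, 1769: 31 days (January has 31).
Feb 27, 1769 → Mar 27, 1769: 28 days (February has 28).
Mar 27, 1769 → Mar 28, 1769: 1 days.
Total: 395 days.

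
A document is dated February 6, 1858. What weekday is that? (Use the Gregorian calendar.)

Saturday

Doomsday rule: the anchor day for the 1800s is Friday. For year 58: 58÷12 = 4 r 10, and 10÷4 = 2, so 4+10+2 = 16.
Friday + 16 ≡ Sunday — that's 1858's doomsday.
In February the doomsday date is Feb 28 (1858 is not a leap year).
Feb 6 is 22 days before Feb 28; 22 mod 7 = 1, so Sunday − 1 = Saturday.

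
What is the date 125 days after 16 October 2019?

Oct has 31 days: +16 → Nov 1, 2019 (109 left).
Nov has 30 days: +30 → Dec 1, 2019 (79 left).
Dec has 31 days: +31 → Jan 1, 2020 (48 left).
Jan has 31 days: +31 → Feb 1, 2020 (17 left).
+17 → Feb 18, 2020.

February 18, 2020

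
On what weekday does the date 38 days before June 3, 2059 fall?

Jun 3, 2059 is a Tuesday.
38 mod 7 = 3, so 38 days before a Tuesday is Tuesday − 3 = Saturday.

Saturday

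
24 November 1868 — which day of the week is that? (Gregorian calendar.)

Tuesday

Doomsday rule: the anchor day for the 1800s is Friday. For year 68: 68÷12 = 5 r 8, and 8÷4 = 2, so 5+8+2 = 15.
Friday + 15 ≡ Saturday — that's 1868's doomsday.
In November the doomsday date is Nov 7.
Nov 24 is 17 days after Nov 7; 17 mod 7 = 3, so Saturday + 3 = Tuesday.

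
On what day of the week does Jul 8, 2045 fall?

Doomsday rule: the anchor day for the 2000s is Tuesday. For year 45: 45÷12 = 3 r 9, and 9÷4 = 2, so 3+9+2 = 14.
Tuesday + 14 ≡ Tuesday — that's 2045's doomsday.
In July the doomsday date is Jul 11.
Jul 8 is 3 days before Jul 11; 3 mod 7 = 3, so Tuesday − 3 = Saturday.

Saturday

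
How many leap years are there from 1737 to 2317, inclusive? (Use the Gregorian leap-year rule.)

Multiples of 4 in [1737,2317]: 145.
Of those, multiples of 100: 6 (not leap unless ÷400).
Multiples of 400: 1.
Leap years = 145 − 6 + 1 = 140.

140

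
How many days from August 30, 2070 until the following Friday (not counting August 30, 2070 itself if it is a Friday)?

Aug 30, 2070 is a Saturday.
From Saturday to the next Friday is 6 days.

6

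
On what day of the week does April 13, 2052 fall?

Saturday

January 1, 2052 is a Monday.
Jan 1, 2052 → Feb 1, 2052: 31 days (January has 31).
Feb 1, 2052 → Mar 1, 2052: 29 days (February has 29).
Mar 1, 2052 → Apr 1, 2052: 31 days (March has 31).
Apr 1, 2052 → Apr 13, 2052: 12 days.
Total: 103 days.
103 mod 7 = 5, so Monday + 5 = Saturday.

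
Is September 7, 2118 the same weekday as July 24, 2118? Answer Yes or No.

From Jul 24, 2118 to Sep 7, 2118 is 45 days.
45 mod 7 = 3, so they are different weekdays.
(Jul 24, 2118 is a Sunday; Sep 7, 2118 is a Wednesday.)

No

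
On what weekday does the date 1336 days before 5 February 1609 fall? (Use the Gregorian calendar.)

First find the weekday of Feb 5, 1609. Doomsday rule: the anchor day for the 1600s is Tuesday. For year 09: 9÷12 = 0 r 9, and 9÷4 = 2, so 0+9+2 = 11.
Tuesday + 11 ≡ Saturday — that's 1609's doomsday.
In February the doomsday date is Feb 28 (1609 is not a leap year).
Feb 5 is 23 days before Feb 28; 23 mod 7 = 2, so Saturday − 2 = Thursday.
1336 mod 7 = 6, so 1336 days before a Thursday is Thursday − 6 = Friday.

Friday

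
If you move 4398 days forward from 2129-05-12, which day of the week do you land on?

Saturday

May 12, 2129 is a Thursday.
4398 mod 7 = 2, so 4398 days after a Thursday is Thursday + 2 = Saturday.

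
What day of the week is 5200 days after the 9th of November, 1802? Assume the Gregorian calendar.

First find the weekday of Nov 9, 1802. Doomsday rule: the anchor day for the 1800s is Friday. For year 02: 2÷12 = 0 r 2, and 2÷4 = 0, so 0+2+0 = 2.
Friday + 2 ≡ Sunday — that's 1802's doomsday.
In November the doomsday date is Nov 7.
Nov 9 is 2 days after Nov 7; 2 mod 7 = 2, so Sunday + 2 = Tuesday.
5200 mod 7 = 6, so 5200 days after a Tuesday is Tuesday + 6 = Monday.

Monday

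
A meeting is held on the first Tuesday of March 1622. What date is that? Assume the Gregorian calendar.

March 1, 1622

March 1, 1622 is a Tuesday.
The first Tuesday is therefore March 1 (same day).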